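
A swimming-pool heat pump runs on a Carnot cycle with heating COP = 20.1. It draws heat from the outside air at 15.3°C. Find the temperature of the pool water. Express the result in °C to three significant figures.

30.4 °C

COP_HP = T_H/(T_H − T_C) rearranges to T_H = COP·T_C/(COP − 1).
With T_C = 288.45 K, T_H = 20.1 × 288.45/19.10 = 303.55 K.
Converting, 303.55 K = 30.40°C.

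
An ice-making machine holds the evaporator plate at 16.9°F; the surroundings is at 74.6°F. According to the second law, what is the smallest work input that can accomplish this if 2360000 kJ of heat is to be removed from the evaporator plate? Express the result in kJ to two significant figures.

290000 kJ

In absolute terms T_C = 264.76 K and T_H = 296.82 K, so ΔT = 32.06 K.
The reversible limit is COP_R = T_C/ΔT = 8.259, so W_min = Q_C/COP = Q_C·ΔT/T_C.
W_min = 2360000 × 32.06/264.76 = 285700 kJ.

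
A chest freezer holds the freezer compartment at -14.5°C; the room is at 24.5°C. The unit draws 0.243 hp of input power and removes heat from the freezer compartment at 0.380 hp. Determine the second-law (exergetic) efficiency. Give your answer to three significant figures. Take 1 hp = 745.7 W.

COP_actual = Q̇_C/Ẇ = 0.3800/0.2430 = 1.564.
In absolute terms T_C = 258.65 K and T_H = 297.65 K, so ΔT = 39.00 K.
COP_Carnot = T_C/ΔT = 258.65/39.00 = 6.632.
η_II = COP_actual/COP_Carnot = 1.564/6.632 = 0.2358.

0.236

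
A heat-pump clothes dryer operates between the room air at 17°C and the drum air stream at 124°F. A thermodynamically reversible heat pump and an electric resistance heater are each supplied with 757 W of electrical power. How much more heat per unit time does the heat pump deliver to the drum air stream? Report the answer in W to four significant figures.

6439 W

In absolute terms T_C = 290.15 K and T_H = 324.26 K, so ΔT = 34.11 K.
COP_Carnot = T_H/ΔT = 324.26/34.11 = 9.506.
The heat pump delivers Q̇_H = COP × Ẇ = 7196 W; the resistance heater delivers Ẇ = 757.0 W.
Extra = (COP − 1)·Ẇ = 6439 W.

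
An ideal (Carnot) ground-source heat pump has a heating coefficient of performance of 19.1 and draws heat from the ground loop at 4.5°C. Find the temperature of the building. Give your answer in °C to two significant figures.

20 °C

COP_HP = T_H/(T_H − T_C) rearranges to T_H = COP·T_C/(COP − 1).
With T_C = 277.65 K, T_H = 19.1 × 277.65/18.10 = 292.99 K.
Converting, 292.99 K = 19.84°C.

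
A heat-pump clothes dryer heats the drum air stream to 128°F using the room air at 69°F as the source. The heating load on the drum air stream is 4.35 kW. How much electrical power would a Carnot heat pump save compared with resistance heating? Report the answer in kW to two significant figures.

3.9 kW

In absolute terms T_C = 293.71 K and T_H = 326.48 K, so ΔT = 32.78 K.
COP_Carnot = T_H/ΔT = 326.48/32.78 = 9.961.
Resistance heating needs Ẇ_res = Q̇_H = 4.350 kW; the reversible heat pump needs only Ẇ_hp = Q̇_H/COP = 0.4367 kW.
Saving = 4.350 − 0.4367 = 3.913 kW.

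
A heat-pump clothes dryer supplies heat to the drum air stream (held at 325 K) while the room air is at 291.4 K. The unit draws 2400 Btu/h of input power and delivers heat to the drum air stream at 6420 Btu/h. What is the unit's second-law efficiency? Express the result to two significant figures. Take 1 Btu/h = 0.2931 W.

0.28

COP_actual = Q̇_H/Ẇ = 6420/2400 = 2.675.
The reservoir spacing is ΔT = 325 − 291.4 = 33.60 K.
COP_Carnot = T_H/ΔT = 325.00/33.60 = 9.673.
η_II = COP_actual/COP_Carnot = 2.675/9.673 = 0.2766.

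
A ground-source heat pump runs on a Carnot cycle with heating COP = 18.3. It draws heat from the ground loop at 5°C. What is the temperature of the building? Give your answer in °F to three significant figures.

69.9 °F

COP_HP = T_H/(T_H − T_C) rearranges to T_H = COP·T_C/(COP − 1).
With T_C = 278.15 K, T_H = 18.3 × 278.15/17.30 = 294.23 K.
Converting, 294.23 K = 69.94°F.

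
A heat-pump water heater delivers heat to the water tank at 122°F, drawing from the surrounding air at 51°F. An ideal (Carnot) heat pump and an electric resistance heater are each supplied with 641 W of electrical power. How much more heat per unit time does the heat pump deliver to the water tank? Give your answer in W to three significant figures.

4610 W

In absolute terms T_C = 283.71 K and T_H = 323.15 K, so ΔT = 39.44 K.
COP_Carnot = T_H/ΔT = 323.15/39.44 = 8.193.
The heat pump delivers Q̇_H = COP × Ẇ = 5251 W; the resistance heater delivers Ẇ = 641.0 W.
Extra = (COP − 1)·Ẇ = 4610 W.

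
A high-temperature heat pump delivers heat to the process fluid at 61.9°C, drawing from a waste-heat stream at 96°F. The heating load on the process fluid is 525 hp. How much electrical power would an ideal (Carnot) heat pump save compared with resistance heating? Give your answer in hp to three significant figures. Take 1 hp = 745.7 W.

484 hp

In absolute terms T_C = 308.71 K and T_H = 335.05 K, so ΔT = 26.34 K.
COP_Carnot = T_H/ΔT = 335.05/26.34 = 12.72.
Resistance heating needs Ẇ_res = Q̇_H = 525.0 hp; the reversible heat pump needs only Ẇ_hp = Q̇_H/COP = 41.28 hp.
Saving = 525.0 − 41.28 = 483.7 hp.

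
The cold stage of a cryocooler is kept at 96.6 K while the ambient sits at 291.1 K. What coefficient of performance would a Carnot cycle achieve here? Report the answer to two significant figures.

The reservoir spacing is ΔT = 291.1 − 96.6 = 194.5 K.
For a reversible cycle, COP_Carnot = T_C/ΔT = 96.60/194.5 = 0.4967.

0.50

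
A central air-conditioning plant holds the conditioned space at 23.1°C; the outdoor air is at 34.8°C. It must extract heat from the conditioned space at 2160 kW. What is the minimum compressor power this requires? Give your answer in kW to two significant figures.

85 kW

In absolute terms T_C = 296.25 K and T_H = 307.95 K, so ΔT = 11.70 K.
COP_Carnot = T_C/ΔT = 296.25/11.70 = 25.32.
Ẇ_min = Q̇/COP_Carnot = 2160/25.32 = 85.31 kW.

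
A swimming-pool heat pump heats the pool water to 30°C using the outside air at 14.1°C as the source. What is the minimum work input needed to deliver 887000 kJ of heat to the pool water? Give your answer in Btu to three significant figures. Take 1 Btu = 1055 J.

In absolute terms T_C = 287.25 K and T_H = 303.15 K, so ΔT = 15.90 K.
The reversible limit is COP_HP = T_H/ΔT = 19.07, so W_min = Q_H/COP = Q_H·ΔT/T_H.
W_min = 887000 × 15.90/303.15 = 46520 kJ = 44100 Btu.

44100 Btu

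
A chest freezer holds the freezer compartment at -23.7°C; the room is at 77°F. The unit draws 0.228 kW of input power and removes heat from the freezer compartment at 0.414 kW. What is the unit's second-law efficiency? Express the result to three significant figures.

COP_actual = Q̇_C/Ẇ = 0.4140/0.2280 = 1.816.
In absolute terms T_C = 249.45 K and T_H = 298.15 K, so ΔT = 48.70 K.
COP_Carnot = T_C/ΔT = 249.45/48.70 = 5.122.
η_II = COP_actual/COP_Carnot = 1.816/5.122 = 0.3545.

0.354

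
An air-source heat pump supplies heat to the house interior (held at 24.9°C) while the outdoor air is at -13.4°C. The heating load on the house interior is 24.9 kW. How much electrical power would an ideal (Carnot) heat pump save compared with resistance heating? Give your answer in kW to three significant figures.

21.7 kW

In absolute terms T_C = 259.75 K and T_H = 298.05 K, so ΔT = 38.30 K.
COP_Carnot = T_H/ΔT = 298.05/38.30 = 7.782.
Resistance heating needs Ẇ_res = Q̇_H = 24.90 kW; the reversible heat pump needs only Ẇ_hp = Q̇_H/COP = 3.200 kW.
Saving = 24.90 − 3.200 = 21.70 kW.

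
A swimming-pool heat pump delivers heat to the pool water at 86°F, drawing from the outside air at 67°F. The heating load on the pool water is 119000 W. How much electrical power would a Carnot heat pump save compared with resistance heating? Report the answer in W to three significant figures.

In absolute terms T_C = 292.59 K and T_H = 303.15 K, so ΔT = 10.56 K.
COP_Carnot = T_H/ΔT = 303.15/10.56 = 28.72.
Resistance heating needs Ẇ_res = Q̇_H = 119000 W; the reversible heat pump needs only Ẇ_hp = Q̇_H/COP = 4144 W.
Saving = 119000 − 4144 = 114900 W.

115000 W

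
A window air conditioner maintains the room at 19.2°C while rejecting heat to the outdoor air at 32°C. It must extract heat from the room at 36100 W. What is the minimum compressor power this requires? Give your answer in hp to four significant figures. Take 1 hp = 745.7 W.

In absolute terms T_C = 292.35 K and T_H = 305.15 K, so ΔT = 12.80 K.
COP_Carnot = T_C/ΔT = 292.35/12.80 = 22.84.
Ẇ_min = Q̇/COP_Carnot = 36100/22.84 = 1581 W = 2.120 hp.

2.120 hp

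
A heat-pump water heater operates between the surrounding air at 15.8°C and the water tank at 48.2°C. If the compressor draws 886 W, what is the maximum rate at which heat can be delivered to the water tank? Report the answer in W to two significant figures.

8800 W

In absolute terms T_C = 288.95 K and T_H = 321.35 K, so ΔT = 32.40 K.
COP_Carnot = T_H/ΔT = 321.35/32.40 = 9.918.
Q̇_max = COP_Carnot × Ẇ = 9.918 × 886.0 W = 8788 W.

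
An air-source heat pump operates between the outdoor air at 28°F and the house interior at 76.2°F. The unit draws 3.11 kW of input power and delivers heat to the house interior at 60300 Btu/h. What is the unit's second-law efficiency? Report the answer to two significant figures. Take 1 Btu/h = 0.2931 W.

0.51

Converting, Q̇_H = 60300 Btu/h = 17.67 kW, so COP_actual = Q̇_H/Ẇ = 17.67/3.110 = 5.683.
In absolute terms T_C = 270.93 K and T_H = 297.71 K, so ΔT = 26.78 K.
COP_Carnot = T_H/ΔT = 297.71/26.78 = 11.12.
η_II = COP_actual/COP_Carnot = 5.683/11.12 = 0.5112.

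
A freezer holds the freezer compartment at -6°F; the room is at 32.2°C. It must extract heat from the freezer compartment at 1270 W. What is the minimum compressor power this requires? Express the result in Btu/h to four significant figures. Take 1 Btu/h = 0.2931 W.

916.5 Btu/h

In absolute terms T_C = 252.04 K and T_H = 305.35 K, so ΔT = 53.31 K.
COP_Carnot = T_C/ΔT = 252.04/53.31 = 4.728.
Ẇ_min = Q̇/COP_Carnot = 1270/4.728 = 268.6 W = 916.5 Btu/h.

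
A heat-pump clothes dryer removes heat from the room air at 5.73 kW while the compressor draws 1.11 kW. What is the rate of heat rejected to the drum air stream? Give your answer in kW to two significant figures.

6.8 kW

For a cyclic device the first law requires Q̇_H = Q̇_C + Ẇ.
Q̇_H = Q̇_C + Ẇ = 6.840 kW.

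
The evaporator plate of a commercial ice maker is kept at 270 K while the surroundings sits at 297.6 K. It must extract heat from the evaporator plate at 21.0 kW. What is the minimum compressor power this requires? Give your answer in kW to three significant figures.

The reservoir spacing is ΔT = 297.6 − 270 = 27.60 K.
COP_Carnot = T_C/ΔT = 270.00/27.60 = 9.783.
Ẇ_min = Q̇/COP_Carnot = 21.00/9.783 = 2.147 kW.

2.15 kW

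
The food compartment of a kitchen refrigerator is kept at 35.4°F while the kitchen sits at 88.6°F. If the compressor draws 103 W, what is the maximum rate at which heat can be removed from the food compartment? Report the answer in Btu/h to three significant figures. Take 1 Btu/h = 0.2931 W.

In absolute terms T_C = 275.04 K and T_H = 304.59 K, so ΔT = 29.56 K.
COP_Carnot = T_C/ΔT = 275.04/29.56 = 9.306.
Q̇_max = COP_Carnot × Ẇ = 9.306 × 103.0 W = 958.5 W = 3270 Btu/h.

3270 Btu/h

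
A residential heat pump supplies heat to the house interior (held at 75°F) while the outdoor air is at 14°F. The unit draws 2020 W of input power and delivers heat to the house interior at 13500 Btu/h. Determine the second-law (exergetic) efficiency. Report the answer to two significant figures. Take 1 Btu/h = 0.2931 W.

Converting, Q̇_H = 13500 Btu/h = 3957 W, so COP_actual = Q̇_H/Ẇ = 3957/2020 = 1.959.
In absolute terms T_C = 263.15 K and T_H = 297.04 K, so ΔT = 33.89 K.
COP_Carnot = T_H/ΔT = 297.04/33.89 = 8.765.
η_II = COP_actual/COP_Carnot = 1.959/8.765 = 0.2235.

0.22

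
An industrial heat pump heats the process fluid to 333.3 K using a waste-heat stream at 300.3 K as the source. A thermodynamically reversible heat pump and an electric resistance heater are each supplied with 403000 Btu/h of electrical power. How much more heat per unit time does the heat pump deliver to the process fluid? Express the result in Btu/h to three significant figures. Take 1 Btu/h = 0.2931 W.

3670000 Btu/h

The reservoir spacing is ΔT = 333.3 − 300.3 = 33.00 K.
COP_Carnot = T_H/ΔT = 333.30/33.00 = 10.10.
The heat pump delivers Q̇_H = COP × Ẇ = 4070000 Btu/h; the resistance heater delivers Ẇ = 403000 Btu/h.
Extra = (COP − 1)·Ẇ = 3667000 Btu/h.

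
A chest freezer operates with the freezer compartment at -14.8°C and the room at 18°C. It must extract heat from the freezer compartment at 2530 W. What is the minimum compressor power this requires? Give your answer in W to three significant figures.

In absolute terms T_C = 258.35 K and T_H = 291.15 K, so ΔT = 32.80 K.
COP_Carnot = T_C/ΔT = 258.35/32.80 = 7.877.
Ẇ_min = Q̇/COP_Carnot = 2530/7.877 = 321.2 W.

321 W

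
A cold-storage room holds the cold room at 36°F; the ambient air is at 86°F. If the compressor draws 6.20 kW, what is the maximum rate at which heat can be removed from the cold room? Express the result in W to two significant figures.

In absolute terms T_C = 275.37 K and T_H = 303.15 K, so ΔT = 27.78 K.
COP_Carnot = T_C/ΔT = 275.37/27.78 = 9.913.
Q̇_max = COP_Carnot × Ẇ = 9.913 × 6.200 kW = 61.46 kW = 61460 W.

61000 W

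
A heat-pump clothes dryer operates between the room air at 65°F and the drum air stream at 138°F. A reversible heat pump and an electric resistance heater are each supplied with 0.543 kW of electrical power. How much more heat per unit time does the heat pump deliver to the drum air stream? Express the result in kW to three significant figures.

In absolute terms T_C = 291.48 K and T_H = 332.04 K, so ΔT = 40.56 K.
COP_Carnot = T_H/ΔT = 332.04/40.56 = 8.187.
The heat pump delivers Q̇_H = COP × Ẇ = 4.446 kW; the resistance heater delivers Ẇ = 0.5430 kW.
Extra = (COP − 1)·Ẇ = 3.903 kW.

3.90 kW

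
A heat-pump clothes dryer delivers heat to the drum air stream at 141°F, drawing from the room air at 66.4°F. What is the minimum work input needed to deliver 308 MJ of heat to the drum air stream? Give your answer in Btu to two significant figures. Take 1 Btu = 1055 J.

36000 Btu

In absolute terms T_C = 292.26 K and T_H = 333.71 K, so ΔT = 41.44 K.
The reversible limit is COP_HP = T_H/ΔT = 8.052, so W_min = Q_H/COP = Q_H·ΔT/T_H.
W_min = 308.0 × 41.44/333.71 = 38.25 MJ = 36260 Btu.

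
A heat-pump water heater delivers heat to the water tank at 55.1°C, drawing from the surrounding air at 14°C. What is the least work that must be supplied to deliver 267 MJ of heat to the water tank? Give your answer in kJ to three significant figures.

In absolute terms T_C = 287.15 K and T_H = 328.25 K, so ΔT = 41.10 K.
The reversible limit is COP_HP = T_H/ΔT = 7.987, so W_min = Q_H/COP = Q_H·ΔT/T_H.
W_min = 267.0 × 41.10/328.25 = 33.43 MJ = 33430 kJ.

33400 kJ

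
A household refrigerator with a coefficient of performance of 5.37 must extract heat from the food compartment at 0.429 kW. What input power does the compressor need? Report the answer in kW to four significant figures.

0.07989 kW

Ẇ = Q̇_C/COP = 0.4290/5.37 = 0.07989 kW.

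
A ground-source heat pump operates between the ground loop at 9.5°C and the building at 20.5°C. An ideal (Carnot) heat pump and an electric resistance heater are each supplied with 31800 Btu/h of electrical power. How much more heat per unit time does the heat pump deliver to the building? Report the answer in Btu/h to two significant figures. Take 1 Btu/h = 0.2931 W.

820000 Btu/h

In absolute terms T_C = 282.65 K and T_H = 293.65 K, so ΔT = 11.00 K.
COP_Carnot = T_H/ΔT = 293.65/11.00 = 26.70.
The heat pump delivers Q̇_H = COP × Ẇ = 848900 Btu/h; the resistance heater delivers Ẇ = 31800 Btu/h.
Extra = (COP − 1)·Ẇ = 817100 Btu/h.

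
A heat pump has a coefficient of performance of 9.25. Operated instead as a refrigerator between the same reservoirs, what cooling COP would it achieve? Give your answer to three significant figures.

Since Q_H = Q_C + W for any cycle, COP_R = Q_C/W = Q_H/W − 1.
COP_R = 9.25 − 1 = 8.25.

8.25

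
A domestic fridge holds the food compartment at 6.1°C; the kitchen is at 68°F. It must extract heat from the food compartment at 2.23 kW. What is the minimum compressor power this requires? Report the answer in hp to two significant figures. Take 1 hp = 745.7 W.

0.15 hp

In absolute terms T_C = 279.25 K and T_H = 293.15 K, so ΔT = 13.90 K.
COP_Carnot = T_C/ΔT = 279.25/13.90 = 20.09.
Ẇ_min = Q̇/COP_Carnot = 2.230/20.09 = 0.1110 kW = 0.1489 hp.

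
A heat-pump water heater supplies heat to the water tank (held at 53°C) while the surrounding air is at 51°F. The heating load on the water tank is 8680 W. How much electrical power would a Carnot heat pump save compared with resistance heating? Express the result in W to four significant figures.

In absolute terms T_C = 283.71 K and T_H = 326.15 K, so ΔT = 42.44 K.
COP_Carnot = T_H/ΔT = 326.15/42.44 = 7.684.
Resistance heating needs Ẇ_res = Q̇_H = 8680 W; the reversible heat pump needs only Ẇ_hp = Q̇_H/COP = 1130 W.
Saving = 8680 − 1130 = 7550 W.

7550 W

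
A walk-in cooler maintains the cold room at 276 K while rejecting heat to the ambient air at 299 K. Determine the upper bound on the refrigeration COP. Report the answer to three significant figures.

12.0

The reservoir spacing is ΔT = 299 − 276 = 23.00 K.
For a reversible cycle, COP_Carnot = T_C/ΔT = 276.00/23.00 = 12.00.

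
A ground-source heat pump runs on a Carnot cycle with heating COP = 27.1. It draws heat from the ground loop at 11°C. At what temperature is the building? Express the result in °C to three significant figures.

COP_HP = T_H/(T_H − T_C) rearranges to T_H = COP·T_C/(COP − 1).
With T_C = 284.15 K, T_H = 27.1 × 284.15/26.10 = 295.04 K.
Converting, 295.04 K = 21.89°C.

21.9 °C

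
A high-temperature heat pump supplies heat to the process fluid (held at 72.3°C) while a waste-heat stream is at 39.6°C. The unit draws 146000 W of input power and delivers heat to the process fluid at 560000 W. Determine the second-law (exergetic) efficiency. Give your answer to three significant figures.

0.363

COP_actual = Q̇_H/Ẇ = 560000/146000 = 3.836.
In absolute terms T_C = 312.75 K and T_H = 345.45 K, so ΔT = 32.70 K.
COP_Carnot = T_H/ΔT = 345.45/32.70 = 10.56.
η_II = COP_actual/COP_Carnot = 3.836/10.56 = 0.3631.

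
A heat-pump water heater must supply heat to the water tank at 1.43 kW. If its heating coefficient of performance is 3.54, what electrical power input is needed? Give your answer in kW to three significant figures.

Ẇ = Q̇_H/COP_HP = 1.430/3.54 = 0.4040 kW.

0.404 kW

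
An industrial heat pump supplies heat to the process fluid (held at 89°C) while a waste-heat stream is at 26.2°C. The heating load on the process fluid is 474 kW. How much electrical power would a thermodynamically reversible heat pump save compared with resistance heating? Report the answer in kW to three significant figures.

392 kW

In absolute terms T_C = 299.35 K and T_H = 362.15 K, so ΔT = 62.80 K.
COP_Carnot = T_H/ΔT = 362.15/62.80 = 5.767.
Resistance heating needs Ẇ_res = Q̇_H = 474.0 kW; the reversible heat pump needs only Ẇ_hp = Q̇_H/COP = 82.20 kW.
Saving = 474.0 − 82.20 = 391.8 kW.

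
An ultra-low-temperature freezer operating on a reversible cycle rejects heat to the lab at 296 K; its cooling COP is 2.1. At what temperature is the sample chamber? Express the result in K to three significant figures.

201 K

For a Carnot refrigerator COP_R = T_C/(T_H − T_C), so T_C = COP·T_H/(1 + COP).
With T_H = 296.00 K, T_C = 2.1 × 296.00/3.100 = 200.52 K.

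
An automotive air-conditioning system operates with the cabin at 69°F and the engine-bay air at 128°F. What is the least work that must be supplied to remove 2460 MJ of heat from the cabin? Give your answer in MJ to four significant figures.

274.5 MJ

In absolute terms T_C = 293.71 K and T_H = 326.48 K, so ΔT = 32.78 K.
The reversible limit is COP_R = T_C/ΔT = 8.961, so W_min = Q_C/COP = Q_C·ΔT/T_C.
W_min = 2460 × 32.78/293.71 = 274.5 MJ.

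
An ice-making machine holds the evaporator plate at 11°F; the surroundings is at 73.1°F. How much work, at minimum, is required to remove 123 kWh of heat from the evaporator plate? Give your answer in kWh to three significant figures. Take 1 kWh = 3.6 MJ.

In absolute terms T_C = 261.48 K and T_H = 295.98 K, so ΔT = 34.50 K.
The reversible limit is COP_R = T_C/ΔT = 7.579, so W_min = Q_C/COP = Q_C·ΔT/T_C.
W_min = 123.0 × 34.50/261.48 = 16.23 kWh.

16.2 kWh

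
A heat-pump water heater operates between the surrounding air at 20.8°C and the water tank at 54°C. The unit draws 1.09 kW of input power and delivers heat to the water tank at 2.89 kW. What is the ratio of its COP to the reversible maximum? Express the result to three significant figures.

COP_actual = Q̇_H/Ẇ = 2.890/1.090 = 2.651.
In absolute terms T_C = 293.95 K and T_H = 327.15 K, so ΔT = 33.20 K.
COP_Carnot = T_H/ΔT = 327.15/33.20 = 9.854.
η_II = COP_actual/COP_Carnot = 2.651/9.854 = 0.2691.

0.269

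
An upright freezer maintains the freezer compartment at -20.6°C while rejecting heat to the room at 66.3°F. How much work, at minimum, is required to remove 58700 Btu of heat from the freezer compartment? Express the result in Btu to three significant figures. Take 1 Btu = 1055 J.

In absolute terms T_C = 252.55 K and T_H = 292.21 K, so ΔT = 39.66 K.
The reversible limit is COP_R = T_C/ΔT = 6.369, so W_min = Q_C/COP = Q_C·ΔT/T_C.
W_min = 58700 × 39.66/252.55 = 9217 Btu.

9220 Btu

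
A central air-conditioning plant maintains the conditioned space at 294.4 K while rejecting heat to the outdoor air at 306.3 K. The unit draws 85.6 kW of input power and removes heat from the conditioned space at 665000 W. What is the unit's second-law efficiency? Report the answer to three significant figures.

0.314

Converting, Q̇_C = 665000 W = 665.0 kW, so COP_actual = Q̇_C/Ẇ = 665.0/85.60 = 7.769.
The reservoir spacing is ΔT = 306.3 − 294.4 = 11.90 K.
COP_Carnot = T_C/ΔT = 294.40/11.90 = 24.74.
η_II = COP_actual/COP_Carnot = 7.769/24.74 = 0.3140.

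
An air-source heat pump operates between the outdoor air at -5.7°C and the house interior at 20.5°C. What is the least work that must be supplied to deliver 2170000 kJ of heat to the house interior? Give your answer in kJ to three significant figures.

In absolute terms T_C = 267.45 K and T_H = 293.65 K, so ΔT = 26.20 K.
The reversible limit is COP_HP = T_H/ΔT = 11.21, so W_min = Q_H/COP = Q_H·ΔT/T_H.
W_min = 2170000 × 26.20/293.65 = 193600 kJ.

194000 kJ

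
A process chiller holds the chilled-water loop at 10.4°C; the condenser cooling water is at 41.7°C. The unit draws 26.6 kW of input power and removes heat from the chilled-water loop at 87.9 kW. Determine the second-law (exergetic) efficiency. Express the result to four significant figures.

0.3648

COP_actual = Q̇_C/Ẇ = 87.90/26.60 = 3.305.
In absolute terms T_C = 283.55 K and T_H = 314.85 K, so ΔT = 31.30 K.
COP_Carnot = T_C/ΔT = 283.55/31.30 = 9.059.
η_II = COP_actual/COP_Carnot = 3.305/9.059 = 0.3648.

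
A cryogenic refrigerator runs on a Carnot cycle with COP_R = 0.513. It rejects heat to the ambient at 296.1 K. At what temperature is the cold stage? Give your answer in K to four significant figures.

For a Carnot refrigerator COP_R = T_C/(T_H − T_C), so T_C = COP·T_H/(1 + COP).
With T_H = 296.10 K, T_C = 0.513 × 296.10/1.513 = 100.40 K.

100.4 K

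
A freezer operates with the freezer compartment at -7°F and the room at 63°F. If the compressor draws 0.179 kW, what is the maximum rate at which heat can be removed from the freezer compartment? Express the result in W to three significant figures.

In absolute terms T_C = 251.48 K and T_H = 290.37 K, so ΔT = 38.89 K.
COP_Carnot = T_C/ΔT = 251.48/38.89 = 6.467.
Q̇_max = COP_Carnot × Ẇ = 6.467 × 0.1790 kW = 1.158 kW = 1158 W.

1160 W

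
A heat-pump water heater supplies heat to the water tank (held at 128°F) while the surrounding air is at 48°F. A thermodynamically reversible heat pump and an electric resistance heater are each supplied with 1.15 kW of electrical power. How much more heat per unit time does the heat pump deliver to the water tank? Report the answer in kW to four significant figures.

7.298 kW

In absolute terms T_C = 282.04 K and T_H = 326.48 K, so ΔT = 44.44 K.
COP_Carnot = T_H/ΔT = 326.48/44.44 = 7.346.
The heat pump delivers Q̇_H = COP × Ẇ = 8.448 kW; the resistance heater delivers Ẇ = 1.150 kW.
Extra = (COP − 1)·Ẇ = 7.298 kW.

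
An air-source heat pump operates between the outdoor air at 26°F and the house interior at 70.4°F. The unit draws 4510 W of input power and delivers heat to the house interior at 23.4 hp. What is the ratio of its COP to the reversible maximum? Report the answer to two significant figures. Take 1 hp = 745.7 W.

Converting, Q̇_H = 23.40 hp = 17450 W, so COP_actual = Q̇_H/Ẇ = 17450/4510 = 3.869.
In absolute terms T_C = 269.82 K and T_H = 294.48 K, so ΔT = 24.67 K.
COP_Carnot = T_H/ΔT = 294.48/24.67 = 11.94.
η_II = COP_actual/COP_Carnot = 3.869/11.94 = 0.3241.

0.32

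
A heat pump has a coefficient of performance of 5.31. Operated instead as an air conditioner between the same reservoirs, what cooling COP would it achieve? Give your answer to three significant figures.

Since Q_H = Q_C + W for any cycle, COP_R = Q_C/W = Q_H/W − 1.
COP_R = 5.31 − 1 = 4.31.

4.31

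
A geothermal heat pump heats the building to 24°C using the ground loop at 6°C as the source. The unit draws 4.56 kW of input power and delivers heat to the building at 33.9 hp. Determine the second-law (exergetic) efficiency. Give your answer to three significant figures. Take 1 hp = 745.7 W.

Converting, Q̇_H = 33.90 hp = 25.28 kW, so COP_actual = Q̇_H/Ẇ = 25.28/4.560 = 5.544.
In absolute terms T_C = 279.15 K and T_H = 297.15 K, so ΔT = 18.00 K.
COP_Carnot = T_H/ΔT = 297.15/18.00 = 16.51.
η_II = COP_actual/COP_Carnot = 5.544/16.51 = 0.3358.

0.336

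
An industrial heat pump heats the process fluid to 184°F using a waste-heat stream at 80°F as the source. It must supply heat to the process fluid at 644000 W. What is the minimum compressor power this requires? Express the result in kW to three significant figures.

104 kW

In absolute terms T_C = 299.82 K and T_H = 357.59 K, so ΔT = 57.78 K.
COP_Carnot = T_H/ΔT = 357.59/57.78 = 6.189.
Ẇ_min = Q̇/COP_Carnot = 644000/6.189 = 104100 W = 104.1 kW.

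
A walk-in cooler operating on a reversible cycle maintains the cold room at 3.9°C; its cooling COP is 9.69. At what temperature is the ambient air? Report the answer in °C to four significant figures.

32.49 °C

COP_R = T_C/(T_H − T_C) gives T_H − T_C = T_C/COP.
With T_C = 277.05 K, T_H = 277.05 × (1 + 1/9.69) = 305.64 K.
Converting, 305.64 K = 32.49°C.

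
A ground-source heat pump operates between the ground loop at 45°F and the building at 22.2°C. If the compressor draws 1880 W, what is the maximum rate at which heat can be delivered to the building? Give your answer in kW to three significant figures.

In absolute terms T_C = 280.37 K and T_H = 295.35 K, so ΔT = 14.98 K.
COP_Carnot = T_H/ΔT = 295.35/14.98 = 19.72.
Q̇_max = COP_Carnot × Ẇ = 19.72 × 1880 W = 37070 W = 37.07 kW.

37.1 kW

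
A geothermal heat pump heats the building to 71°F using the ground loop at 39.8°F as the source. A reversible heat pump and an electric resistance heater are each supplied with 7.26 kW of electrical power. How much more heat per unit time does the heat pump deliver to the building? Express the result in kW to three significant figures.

116 kW

In absolute terms T_C = 277.48 K and T_H = 294.82 K, so ΔT = 17.33 K.
COP_Carnot = T_H/ΔT = 294.82/17.33 = 17.01.
The heat pump delivers Q̇_H = COP × Ẇ = 123.5 kW; the resistance heater delivers Ẇ = 7.260 kW.
Extra = (COP − 1)·Ẇ = 116.2 kW.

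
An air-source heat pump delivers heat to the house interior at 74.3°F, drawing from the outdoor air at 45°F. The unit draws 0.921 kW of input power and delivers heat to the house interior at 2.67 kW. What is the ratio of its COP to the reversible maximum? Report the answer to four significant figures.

COP_actual = Q̇_H/Ẇ = 2.670/0.9210 = 2.899.
In absolute terms T_C = 280.37 K and T_H = 296.65 K, so ΔT = 16.28 K.
COP_Carnot = T_H/ΔT = 296.65/16.28 = 18.22.
η_II = COP_actual/COP_Carnot = 2.899/18.22 = 0.1591.

0.1591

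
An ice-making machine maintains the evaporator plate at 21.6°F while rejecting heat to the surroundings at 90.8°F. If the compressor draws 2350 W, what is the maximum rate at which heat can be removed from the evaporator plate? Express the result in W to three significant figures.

16300 W

In absolute terms T_C = 267.37 K and T_H = 305.82 K, so ΔT = 38.44 K.
COP_Carnot = T_C/ΔT = 267.37/38.44 = 6.955.
Q̇_max = COP_Carnot × Ẇ = 6.955 × 2350 W = 16340 W.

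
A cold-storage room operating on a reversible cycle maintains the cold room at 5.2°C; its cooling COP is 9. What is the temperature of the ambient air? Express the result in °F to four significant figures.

97.03 °F

COP_R = T_C/(T_H − T_C) gives T_H − T_C = T_C/COP.
With T_C = 278.35 K, T_H = 278.35 × (1 + 1/9) = 309.28 K.
Converting, 309.28 K = 97.03°F.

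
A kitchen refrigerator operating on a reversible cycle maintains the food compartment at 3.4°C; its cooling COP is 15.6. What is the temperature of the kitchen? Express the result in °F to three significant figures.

COP_R = T_C/(T_H − T_C) gives T_H − T_C = T_C/COP.
With T_C = 276.55 K, T_H = 276.55 × (1 + 1/15.6) = 294.28 K.
Converting, 294.28 K = 70.03°F.

70.0 °F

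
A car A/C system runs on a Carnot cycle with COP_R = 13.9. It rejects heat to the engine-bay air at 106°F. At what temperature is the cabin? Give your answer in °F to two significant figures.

68 °F

For a Carnot refrigerator COP_R = T_C/(T_H − T_C), so T_C = COP·T_H/(1 + COP).
With T_H = 314.26 K, T_C = 13.9 × 314.26/14.90 = 293.17 K.
Converting, 293.17 K = 68.04°F.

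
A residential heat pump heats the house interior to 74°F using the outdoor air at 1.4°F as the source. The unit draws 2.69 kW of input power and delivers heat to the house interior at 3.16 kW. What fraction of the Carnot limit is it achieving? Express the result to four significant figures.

0.1598

COP_actual = Q̇_H/Ẇ = 3.160/2.690 = 1.175.
In absolute terms T_C = 256.15 K and T_H = 296.48 K, so ΔT = 40.33 K.
COP_Carnot = T_H/ΔT = 296.48/40.33 = 7.351.
η_II = COP_actual/COP_Carnot = 1.175/7.351 = 0.1598.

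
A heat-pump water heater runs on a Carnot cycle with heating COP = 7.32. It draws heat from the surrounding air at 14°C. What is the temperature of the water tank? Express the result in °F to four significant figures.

COP_HP = T_H/(T_H − T_C) rearranges to T_H = COP·T_C/(COP − 1).
With T_C = 287.15 K, T_H = 7.32 × 287.15/6.320 = 332.59 K.
Converting, 332.59 K = 138.98°F.

139.0 °F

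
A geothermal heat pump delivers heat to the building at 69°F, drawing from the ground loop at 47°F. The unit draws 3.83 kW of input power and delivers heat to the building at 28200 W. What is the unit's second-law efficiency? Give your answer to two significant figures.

Converting, Q̇_H = 28200 W = 28.20 kW, so COP_actual = Q̇_H/Ẇ = 28.20/3.830 = 7.363.
In absolute terms T_C = 281.48 K and T_H = 293.71 K, so ΔT = 12.22 K.
COP_Carnot = T_H/ΔT = 293.71/12.22 = 24.03.
η_II = COP_actual/COP_Carnot = 7.363/24.03 = 0.3064.

0.31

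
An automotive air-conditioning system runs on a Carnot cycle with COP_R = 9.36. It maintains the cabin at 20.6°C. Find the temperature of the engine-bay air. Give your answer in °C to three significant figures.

52.0 °C

COP_R = T_C/(T_H − T_C) gives T_H − T_C = T_C/COP.
With T_C = 293.75 K, T_H = 293.75 × (1 + 1/9.36) = 325.13 K.
Converting, 325.13 K = 51.98°C.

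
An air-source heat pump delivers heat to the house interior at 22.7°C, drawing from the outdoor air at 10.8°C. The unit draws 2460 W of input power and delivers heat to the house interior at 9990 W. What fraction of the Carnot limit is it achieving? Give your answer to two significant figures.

COP_actual = Q̇_H/Ẇ = 9990/2460 = 4.061.
In absolute terms T_C = 283.95 K and T_H = 295.85 K, so ΔT = 11.90 K.
COP_Carnot = T_H/ΔT = 295.85/11.90 = 24.86.
η_II = COP_actual/COP_Carnot = 4.061/24.86 = 0.1633.

0.16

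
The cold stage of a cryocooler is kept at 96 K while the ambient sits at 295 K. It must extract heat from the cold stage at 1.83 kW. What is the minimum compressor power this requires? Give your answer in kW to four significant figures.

The reservoir spacing is ΔT = 295 − 96 = 199.0 K.
COP_Carnot = T_C/ΔT = 96.00/199.0 = 0.4824.
Ẇ_min = Q̇/COP_Carnot = 1.830/0.4824 = 3.793 kW.

3.793 kW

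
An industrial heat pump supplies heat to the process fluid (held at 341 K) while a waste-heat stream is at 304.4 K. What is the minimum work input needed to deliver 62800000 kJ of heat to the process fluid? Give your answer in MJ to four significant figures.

6740 MJ

The reservoir spacing is ΔT = 341 − 304.4 = 36.60 K.
The reversible limit is COP_HP = T_H/ΔT = 9.317, so W_min = Q_H/COP = Q_H·ΔT/T_H.
W_min = 62800000 × 36.60/341.00 = 6740000 kJ = 6740 MJ.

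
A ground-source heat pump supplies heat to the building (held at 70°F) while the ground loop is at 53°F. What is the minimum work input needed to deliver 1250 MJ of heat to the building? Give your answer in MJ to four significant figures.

In absolute terms T_C = 284.82 K and T_H = 294.26 K, so ΔT = 9.444 K.
The reversible limit is COP_HP = T_H/ΔT = 31.16, so W_min = Q_H/COP = Q_H·ΔT/T_H.
W_min = 1250 × 9.444/294.26 = 40.12 MJ.

40.12 MJ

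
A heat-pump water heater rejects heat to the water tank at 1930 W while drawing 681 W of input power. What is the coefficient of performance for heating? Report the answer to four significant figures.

2.834

The first law gives Q̇_H = Q̇_C + Ẇ, so the three rates are Q̇_C = 1249, Q̇_H = 1930, Ẇ = 681.0 W.
COP_HP = Q̇_H/Ẇ = 1930/681.0 = 2.834.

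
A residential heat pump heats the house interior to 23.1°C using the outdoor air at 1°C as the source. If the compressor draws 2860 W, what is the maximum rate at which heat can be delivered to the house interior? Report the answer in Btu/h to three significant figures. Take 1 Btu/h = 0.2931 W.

In absolute terms T_C = 274.15 K and T_H = 296.25 K, so ΔT = 22.10 K.
COP_Carnot = T_H/ΔT = 296.25/22.10 = 13.40.
Q̇_max = COP_Carnot × Ẇ = 13.40 × 2860 W = 38340 W = 130800 Btu/h.

131000 Btu/h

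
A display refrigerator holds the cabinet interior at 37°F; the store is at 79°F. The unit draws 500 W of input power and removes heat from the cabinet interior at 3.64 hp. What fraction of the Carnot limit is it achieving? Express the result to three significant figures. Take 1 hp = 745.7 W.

Converting, Q̇_C = 3.640 hp = 2714 W, so COP_actual = Q̇_C/Ẇ = 2714/500.0 = 5.429.
In absolute terms T_C = 275.93 K and T_H = 299.26 K, so ΔT = 23.33 K.
COP_Carnot = T_C/ΔT = 275.93/23.33 = 11.83.
η_II = COP_actual/COP_Carnot = 5.429/11.83 = 0.4591.

0.459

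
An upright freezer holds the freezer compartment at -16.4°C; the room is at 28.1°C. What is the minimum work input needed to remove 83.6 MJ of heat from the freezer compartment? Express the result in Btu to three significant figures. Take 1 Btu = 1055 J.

In absolute terms T_C = 256.75 K and T_H = 301.25 K, so ΔT = 44.50 K.
The reversible limit is COP_R = T_C/ΔT = 5.770, so W_min = Q_C/COP = Q_C·ΔT/T_C.
W_min = 83.60 × 44.50/256.75 = 14.49 MJ = 13730 Btu.

13700 Btu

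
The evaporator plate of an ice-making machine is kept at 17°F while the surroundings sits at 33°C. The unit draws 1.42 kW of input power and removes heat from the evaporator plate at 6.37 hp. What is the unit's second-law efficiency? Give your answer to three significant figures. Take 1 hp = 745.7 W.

0.522

Converting, Q̇_C = 6.370 hp = 4.750 kW, so COP_actual = Q̇_C/Ẇ = 4.750/1.420 = 3.345.
In absolute terms T_C = 264.82 K and T_H = 306.15 K, so ΔT = 41.33 K.
COP_Carnot = T_C/ΔT = 264.82/41.33 = 6.407.
η_II = COP_actual/COP_Carnot = 3.345/6.407 = 0.5221.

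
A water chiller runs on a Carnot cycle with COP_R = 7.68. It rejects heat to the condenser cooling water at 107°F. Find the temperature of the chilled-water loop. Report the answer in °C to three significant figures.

For a Carnot refrigerator COP_R = T_C/(T_H − T_C), so T_C = COP·T_H/(1 + COP).
With T_H = 314.82 K, T_C = 7.68 × 314.82/8.680 = 278.55 K.
Converting, 278.55 K = 5.40°C.

5.40 °C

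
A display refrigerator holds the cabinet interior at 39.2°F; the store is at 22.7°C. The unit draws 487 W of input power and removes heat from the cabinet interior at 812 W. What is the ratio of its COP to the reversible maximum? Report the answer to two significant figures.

COP_actual = Q̇_C/Ẇ = 812.0/487.0 = 1.667.
In absolute terms T_C = 277.15 K and T_H = 295.85 K, so ΔT = 18.70 K.
COP_Carnot = T_C/ΔT = 277.15/18.70 = 14.82.
η_II = COP_actual/COP_Carnot = 1.667/14.82 = 0.1125.

0.11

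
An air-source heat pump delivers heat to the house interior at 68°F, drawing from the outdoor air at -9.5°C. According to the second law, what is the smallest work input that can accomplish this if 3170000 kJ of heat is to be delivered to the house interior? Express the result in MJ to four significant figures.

319.0 MJ

In absolute terms T_C = 263.65 K and T_H = 293.15 K, so ΔT = 29.50 K.
The reversible limit is COP_HP = T_H/ΔT = 9.937, so W_min = Q_H/COP = Q_H·ΔT/T_H.
W_min = 3170000 × 29.50/293.15 = 319000 kJ = 319.0 MJ.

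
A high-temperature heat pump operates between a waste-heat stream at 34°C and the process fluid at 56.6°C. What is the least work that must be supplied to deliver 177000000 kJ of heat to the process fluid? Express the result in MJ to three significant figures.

In absolute terms T_C = 307.15 K and T_H = 329.75 K, so ΔT = 22.60 K.
The reversible limit is COP_HP = T_H/ΔT = 14.59, so W_min = Q_H/COP = Q_H·ΔT/T_H.
W_min = 177000000 × 22.60/329.75 = 12130000 kJ = 12130 MJ.

12100 MJ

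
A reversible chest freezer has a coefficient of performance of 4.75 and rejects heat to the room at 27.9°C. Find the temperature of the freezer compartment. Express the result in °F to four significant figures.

For a Carnot refrigerator COP_R = T_C/(T_H − T_C), so T_C = COP·T_H/(1 + COP).
With T_H = 301.05 K, T_C = 4.75 × 301.05/5.750 = 248.69 K.
Converting, 248.69 K = -12.02°F.

-12.02 °F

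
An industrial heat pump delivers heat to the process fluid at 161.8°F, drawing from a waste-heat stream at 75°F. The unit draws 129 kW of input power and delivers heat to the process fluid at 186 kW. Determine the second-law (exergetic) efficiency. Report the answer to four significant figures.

COP_actual = Q̇_H/Ẇ = 186.0/129.0 = 1.442.
In absolute terms T_C = 297.04 K and T_H = 345.26 K, so ΔT = 48.22 K.
COP_Carnot = T_H/ΔT = 345.26/48.22 = 7.160.
η_II = COP_actual/COP_Carnot = 1.442/7.160 = 0.2014.

0.2014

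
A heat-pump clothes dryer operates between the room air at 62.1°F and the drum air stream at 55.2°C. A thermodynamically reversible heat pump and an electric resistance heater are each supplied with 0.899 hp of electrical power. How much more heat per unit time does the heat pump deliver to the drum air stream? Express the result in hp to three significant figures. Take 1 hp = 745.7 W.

6.77 hp

In absolute terms T_C = 289.87 K and T_H = 328.35 K, so ΔT = 38.48 K.
COP_Carnot = T_H/ΔT = 328.35/38.48 = 8.533.
The heat pump delivers Q̇_H = COP × Ẇ = 7.672 hp; the resistance heater delivers Ẇ = 0.8990 hp.
Extra = (COP − 1)·Ẇ = 6.773 hp.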